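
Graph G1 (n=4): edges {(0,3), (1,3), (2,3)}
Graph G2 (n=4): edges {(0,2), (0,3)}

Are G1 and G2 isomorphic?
No, not isomorphic

The graphs are NOT isomorphic.

Degrees in G1: deg(0)=1, deg(1)=1, deg(2)=1, deg(3)=3.
Sorted degree sequence of G1: [3, 1, 1, 1].
Degrees in G2: deg(0)=2, deg(1)=0, deg(2)=1, deg(3)=1.
Sorted degree sequence of G2: [2, 1, 1, 0].
The (sorted) degree sequence is an isomorphism invariant, so since G1 and G2 have different degree sequences they cannot be isomorphic.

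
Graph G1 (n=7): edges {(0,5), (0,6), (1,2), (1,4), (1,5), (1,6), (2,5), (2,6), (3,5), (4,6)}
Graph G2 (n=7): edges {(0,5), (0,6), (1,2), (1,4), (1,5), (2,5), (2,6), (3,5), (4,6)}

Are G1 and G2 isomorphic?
No, not isomorphic

The graphs are NOT isomorphic.

Counting edges: G1 has 10 edge(s); G2 has 9 edge(s).
Edge count is an isomorphism invariant (a bijection on vertices induces a bijection on edges), so differing edge counts rule out isomorphism.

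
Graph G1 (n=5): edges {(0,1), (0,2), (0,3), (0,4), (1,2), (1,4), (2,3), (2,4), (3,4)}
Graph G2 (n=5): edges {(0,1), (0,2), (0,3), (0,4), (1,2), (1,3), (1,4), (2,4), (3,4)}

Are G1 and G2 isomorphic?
Yes, isomorphic

The graphs are isomorphic.
One valid mapping φ: V(G1) → V(G2): 0→4, 1→2, 2→1, 3→3, 4→0

Verify φ preserves adjacency — for each edge of G1, its image is an edge of G2:
  (0,1) → (φ(0),φ(1)) = (2,4) ∈ E(G2) ✓
  (0,2) → (φ(0),φ(2)) = (1,4) ∈ E(G2) ✓
  (0,3) → (φ(0),φ(3)) = (3,4) ∈ E(G2) ✓
  (0,4) → (φ(0),φ(4)) = (0,4) ∈ E(G2) ✓
  (1,2) → (φ(1),φ(2)) = (1,2) ∈ E(G2) ✓
  (1,4) → (φ(1),φ(4)) = (0,2) ∈ E(G2) ✓
  (2,3) → (φ(2),φ(3)) = (1,3) ∈ E(G2) ✓
  (2,4) → (φ(2),φ(4)) = (0,1) ∈ E(G2) ✓
  (3,4) → (φ(3),φ(4)) = (0,3) ∈ E(G2) ✓
All 9 edges of G1 map to edges of G2, and |E(G1)| = |E(G2)| = 9, so φ is a bijection on edges as well as vertices. Hence G1 ≅ G2.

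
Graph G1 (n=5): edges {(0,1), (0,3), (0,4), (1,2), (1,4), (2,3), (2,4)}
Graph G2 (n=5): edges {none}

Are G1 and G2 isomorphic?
No, not isomorphic

The graphs are NOT isomorphic.

Connected components of G1: 1 component(s) with vertex sets [[0, 1, 2, 3, 4]], sizes [5].
Connected components of G2: 5 component(s) with vertex sets [[0], [1], [2], [3], [4]], sizes [1, 1, 1, 1, 1].
The number of connected components (and the multiset of component sizes) is an isomorphism invariant — an isomorphism maps each component of G1 bijectively onto a component of G2. Since G1 has 1 component(s) and G2 has 5, they cannot be isomorphic.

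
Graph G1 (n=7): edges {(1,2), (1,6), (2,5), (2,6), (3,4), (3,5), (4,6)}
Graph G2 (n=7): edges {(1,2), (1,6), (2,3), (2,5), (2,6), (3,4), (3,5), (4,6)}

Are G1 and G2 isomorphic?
No, not isomorphic

The graphs are NOT isomorphic.

Counting edges: G1 has 7 edge(s); G2 has 8 edge(s).
Edge count is an isomorphism invariant (a bijection on vertices induces a bijection on edges), so differing edge counts rule out isomorphism.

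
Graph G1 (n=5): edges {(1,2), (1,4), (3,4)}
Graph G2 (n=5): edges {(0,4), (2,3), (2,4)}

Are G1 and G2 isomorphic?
Yes, isomorphic

The graphs are isomorphic.
One valid mapping φ: V(G1) → V(G2): 0→1, 1→2, 2→3, 3→0, 4→4

Verify φ preserves adjacency — for each edge of G1, its image is an edge of G2:
  (1,2) → (φ(1),φ(2)) = (2,3) ∈ E(G2) ✓
  (1,4) → (φ(1),φ(4)) = (2,4) ∈ E(G2) ✓
  (3,4) → (φ(3),φ(4)) = (0,4) ∈ E(G2) ✓
All 3 edges of G1 map to edges of G2, and |E(G1)| = |E(G2)| = 3, so φ is a bijection on edges as well as vertices. Hence G1 ≅ G2.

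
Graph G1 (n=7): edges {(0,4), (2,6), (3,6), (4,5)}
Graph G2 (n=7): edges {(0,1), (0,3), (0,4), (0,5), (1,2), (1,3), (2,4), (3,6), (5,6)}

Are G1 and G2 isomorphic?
No, not isomorphic

The graphs are NOT isomorphic.

Connected components of G1: 3 component(s) with vertex sets [[1], [0, 4, 5], [2, 3, 6]], sizes [1, 3, 3].
Connected components of G2: 1 component(s) with vertex sets [[0, 1, 2, 3, 4, 5, 6]], sizes [7].
The number of connected components (and the multiset of component sizes) is an isomorphism invariant — an isomorphism maps each component of G1 bijectively onto a component of G2. Since G1 has 3 component(s) and G2 has 1, they cannot be isomorphic.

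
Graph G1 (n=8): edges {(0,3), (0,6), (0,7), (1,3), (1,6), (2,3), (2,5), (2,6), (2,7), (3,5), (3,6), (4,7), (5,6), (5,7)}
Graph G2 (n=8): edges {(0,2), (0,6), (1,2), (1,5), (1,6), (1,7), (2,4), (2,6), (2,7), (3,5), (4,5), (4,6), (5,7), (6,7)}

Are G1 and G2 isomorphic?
Yes, isomorphic

The graphs are isomorphic.
One valid mapping φ: V(G1) → V(G2): 0→4, 1→0, 2→7, 3→6, 4→3, 5→1, 6→2, 7→5

Verify φ preserves adjacency — for each edge of G1, its image is an edge of G2:
  (0,3) → (φ(0),φ(3)) = (4,6) ∈ E(G2) ✓
  (0,6) → (φ(0),φ(6)) = (2,4) ∈ E(G2) ✓
  (0,7) → (φ(0),φ(7)) = (4,5) ∈ E(G2) ✓
  (1,3) → (φ(1),φ(3)) = (0,6) ∈ E(G2) ✓
  (1,6) → (φ(1),φ(6)) = (0,2) ∈ E(G2) ✓
  (2,3) → (φ(2),φ(3)) = (6,7) ∈ E(G2) ✓
  (2,5) → (φ(2),φ(5)) = (1,7) ∈ E(G2) ✓
  (2,6) → (φ(2),φ(6)) = (2,7) ∈ E(G2) ✓
  (2,7) → (φ(2),φ(7)) = (5,7) ∈ E(G2) ✓
  (3,5) → (φ(3),φ(5)) = (1,6) ∈ E(G2) ✓
  (3,6) → (φ(3),φ(6)) = (2,6) ∈ E(G2) ✓
  (4,7) → (φ(4),φ(7)) = (3,5) ∈ E(G2) ✓
  (5,6) → (φ(5),φ(6)) = (1,2) ∈ E(G2) ✓
  (5,7) → (φ(5),φ(7)) = (1,5) ∈ E(G2) ✓
All 14 edges of G1 map to edges of G2, and |E(G1)| = |E(G2)| = 14, so φ is a bijection on edges as well as vertices. Hence G1 ≅ G2.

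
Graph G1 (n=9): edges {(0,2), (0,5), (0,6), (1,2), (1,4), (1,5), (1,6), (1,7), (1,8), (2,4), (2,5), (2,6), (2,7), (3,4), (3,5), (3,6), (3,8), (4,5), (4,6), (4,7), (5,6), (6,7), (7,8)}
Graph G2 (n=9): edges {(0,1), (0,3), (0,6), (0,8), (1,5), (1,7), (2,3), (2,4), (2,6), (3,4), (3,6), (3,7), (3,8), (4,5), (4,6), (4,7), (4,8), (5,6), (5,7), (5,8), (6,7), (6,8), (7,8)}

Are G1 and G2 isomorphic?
Yes, isomorphic

The graphs are isomorphic.
One valid mapping φ: V(G1) → V(G2): 0→2, 1→7, 2→4, 3→0, 4→8, 5→3, 6→6, 7→5, 8→1

Verify φ preserves adjacency — for each edge of G1, its image is an edge of G2:
  (0,2) → (φ(0),φ(2)) = (2,4) ∈ E(G2) ✓
  (0,5) → (φ(0),φ(5)) = (2,3) ∈ E(G2) ✓
  (0,6) → (φ(0),φ(6)) = (2,6) ∈ E(G2) ✓
  (1,2) → (φ(1),φ(2)) = (4,7) ∈ E(G2) ✓
  (1,4) → (φ(1),φ(4)) = (7,8) ∈ E(G2) ✓
  (1,5) → (φ(1),φ(5)) = (3,7) ∈ E(G2) ✓
  (1,6) → (φ(1),φ(6)) = (6,7) ∈ E(G2) ✓
  (1,7) → (φ(1),φ(7)) = (5,7) ∈ E(G2) ✓
  (1,8) → (φ(1),φ(8)) = (1,7) ∈ E(G2) ✓
  (2,4) → (φ(2),φ(4)) = (4,8) ∈ E(G2) ✓
  (2,5) → (φ(2),φ(5)) = (3,4) ∈ E(G2) ✓
  (2,6) → (φ(2),φ(6)) = (4,6) ∈ E(G2) ✓
  (2,7) → (φ(2),φ(7)) = (4,5) ∈ E(G2) ✓
  (3,4) → (φ(3),φ(4)) = (0,8) ∈ E(G2) ✓
  (3,5) → (φ(3),φ(5)) = (0,3) ∈ E(G2) ✓
  (3,6) → (φ(3),φ(6)) = (0,6) ∈ E(G2) ✓
  (3,8) → (φ(3),φ(8)) = (0,1) ∈ E(G2) ✓
  (4,5) → (φ(4),φ(5)) = (3,8) ∈ E(G2) ✓
  (4,6) → (φ(4),φ(6)) = (6,8) ∈ E(G2) ✓
  (4,7) → (φ(4),φ(7)) = (5,8) ∈ E(G2) ✓
  (5,6) → (φ(5),φ(6)) = (3,6) ∈ E(G2) ✓
  (6,7) → (φ(6),φ(7)) = (5,6) ∈ E(G2) ✓
  (7,8) → (φ(7),φ(8)) = (1,5) ∈ E(G2) ✓
All 23 edges of G1 map to edges of G2, and |E(G1)| = |E(G2)| = 23, so φ is a bijection on edges as well as vertices. Hence G1 ≅ G2.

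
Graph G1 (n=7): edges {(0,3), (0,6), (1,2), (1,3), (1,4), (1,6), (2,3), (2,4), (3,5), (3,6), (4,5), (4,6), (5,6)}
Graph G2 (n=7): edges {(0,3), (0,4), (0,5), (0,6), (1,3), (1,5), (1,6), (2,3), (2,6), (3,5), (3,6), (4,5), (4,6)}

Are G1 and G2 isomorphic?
Yes, isomorphic

The graphs are isomorphic.
One valid mapping φ: V(G1) → V(G2): 0→2, 1→0, 2→4, 3→6, 4→5, 5→1, 6→3

Verify φ preserves adjacency — for each edge of G1, its image is an edge of G2:
  (0,3) → (φ(0),φ(3)) = (2,6) ∈ E(G2) ✓
  (0,6) → (φ(0),φ(6)) = (2,3) ∈ E(G2) ✓
  (1,2) → (φ(1),φ(2)) = (0,4) ∈ E(G2) ✓
  (1,3) → (φ(1),φ(3)) = (0,6) ∈ E(G2) ✓
  (1,4) → (φ(1),φ(4)) = (0,5) ∈ E(G2) ✓
  (1,6) → (φ(1),φ(6)) = (0,3) ∈ E(G2) ✓
  (2,3) → (φ(2),φ(3)) = (4,6) ∈ E(G2) ✓
  (2,4) → (φ(2),φ(4)) = (4,5) ∈ E(G2) ✓
  (3,5) → (φ(3),φ(5)) = (1,6) ∈ E(G2) ✓
  (3,6) → (φ(3),φ(6)) = (3,6) ∈ E(G2) ✓
  (4,5) → (φ(4),φ(5)) = (1,5) ∈ E(G2) ✓
  (4,6) → (φ(4),φ(6)) = (3,5) ∈ E(G2) ✓
  (5,6) → (φ(5),φ(6)) = (1,3) ∈ E(G2) ✓
All 13 edges of G1 map to edges of G2, and |E(G1)| = |E(G2)| = 13, so φ is a bijection on edges as well as vertices. Hence G1 ≅ G2.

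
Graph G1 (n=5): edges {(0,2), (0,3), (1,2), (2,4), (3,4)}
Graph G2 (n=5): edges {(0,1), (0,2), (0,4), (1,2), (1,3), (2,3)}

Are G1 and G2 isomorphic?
No, not isomorphic

The graphs are NOT isomorphic.

Counting triangles (3-cliques): G1 has 0, G2 has 2.
Triangle count is an isomorphism invariant, so differing triangle counts rule out isomorphism.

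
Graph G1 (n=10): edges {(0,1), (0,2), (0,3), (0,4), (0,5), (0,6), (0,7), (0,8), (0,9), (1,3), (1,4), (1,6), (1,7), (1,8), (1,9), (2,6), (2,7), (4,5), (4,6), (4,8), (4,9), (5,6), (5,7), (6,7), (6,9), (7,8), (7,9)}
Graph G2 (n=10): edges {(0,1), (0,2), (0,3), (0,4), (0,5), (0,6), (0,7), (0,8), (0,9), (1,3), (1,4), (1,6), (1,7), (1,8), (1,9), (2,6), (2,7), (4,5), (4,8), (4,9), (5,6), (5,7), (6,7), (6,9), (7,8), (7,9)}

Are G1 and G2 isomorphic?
No, not isomorphic

The graphs are NOT isomorphic.

Counting edges: G1 has 27 edge(s); G2 has 26 edge(s).
Edge count is an isomorphism invariant (a bijection on vertices induces a bijection on edges), so differing edge counts rule out isomorphism.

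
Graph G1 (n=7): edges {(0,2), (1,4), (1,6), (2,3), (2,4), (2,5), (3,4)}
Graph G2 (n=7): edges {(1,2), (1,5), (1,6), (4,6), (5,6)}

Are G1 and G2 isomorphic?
No, not isomorphic

The graphs are NOT isomorphic.

Connected components of G1: 1 component(s) with vertex sets [[0, 1, 2, 3, 4, 5, 6]], sizes [7].
Connected components of G2: 3 component(s) with vertex sets [[0], [3], [1, 2, 4, 5, 6]], sizes [1, 1, 5].
The number of connected components (and the multiset of component sizes) is an isomorphism invariant — an isomorphism maps each component of G1 bijectively onto a component of G2. Since G1 has 1 component(s) and G2 has 3, they cannot be isomorphic.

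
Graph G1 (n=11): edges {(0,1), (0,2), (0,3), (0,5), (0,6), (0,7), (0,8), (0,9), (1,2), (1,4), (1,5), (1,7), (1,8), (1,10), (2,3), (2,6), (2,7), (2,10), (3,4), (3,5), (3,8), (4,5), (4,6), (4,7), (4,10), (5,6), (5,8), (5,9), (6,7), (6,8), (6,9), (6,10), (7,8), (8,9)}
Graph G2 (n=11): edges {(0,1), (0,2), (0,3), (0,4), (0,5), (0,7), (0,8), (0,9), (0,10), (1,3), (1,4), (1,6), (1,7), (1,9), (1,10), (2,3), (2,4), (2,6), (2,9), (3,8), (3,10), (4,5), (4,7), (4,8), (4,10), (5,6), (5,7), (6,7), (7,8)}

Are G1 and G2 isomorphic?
No, not isomorphic

The graphs are NOT isomorphic.

Counting triangles (3-cliques): G1 has 36, G2 has 23.
Triangle count is an isomorphism invariant, so differing triangle counts rule out isomorphism.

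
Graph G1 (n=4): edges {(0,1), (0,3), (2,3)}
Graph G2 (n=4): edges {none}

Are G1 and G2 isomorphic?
No, not isomorphic

The graphs are NOT isomorphic.

Connected components of G1: 1 component(s) with vertex sets [[0, 1, 2, 3]], sizes [4].
Connected components of G2: 4 component(s) with vertex sets [[0], [1], [2], [3]], sizes [1, 1, 1, 1].
The number of connected components (and the multiset of component sizes) is an isomorphism invariant — an isomorphism maps each component of G1 bijectively onto a component of G2. Since G1 has 1 component(s) and G2 has 4, they cannot be isomorphic.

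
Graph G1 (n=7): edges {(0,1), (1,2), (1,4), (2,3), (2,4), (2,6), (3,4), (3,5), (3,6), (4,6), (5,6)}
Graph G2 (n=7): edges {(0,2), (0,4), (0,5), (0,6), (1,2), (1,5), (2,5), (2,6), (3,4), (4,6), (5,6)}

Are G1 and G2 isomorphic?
Yes, isomorphic

The graphs are isomorphic.
One valid mapping φ: V(G1) → V(G2): 0→3, 1→4, 2→6, 3→5, 4→0, 5→1, 6→2

Verify φ preserves adjacency — for each edge of G1, its image is an edge of G2:
  (0,1) → (φ(0),φ(1)) = (3,4) ∈ E(G2) ✓
  (1,2) → (φ(1),φ(2)) = (4,6) ∈ E(G2) ✓
  (1,4) → (φ(1),φ(4)) = (0,4) ∈ E(G2) ✓
  (2,3) → (φ(2),φ(3)) = (5,6) ∈ E(G2) ✓
  (2,4) → (φ(2),φ(4)) = (0,6) ∈ E(G2) ✓
  (2,6) → (φ(2),φ(6)) = (2,6) ∈ E(G2) ✓
  (3,4) → (φ(3),φ(4)) = (0,5) ∈ E(G2) ✓
  (3,5) → (φ(3),φ(5)) = (1,5) ∈ E(G2) ✓
  (3,6) → (φ(3),φ(6)) = (2,5) ∈ E(G2) ✓
  (4,6) → (φ(4),φ(6)) = (0,2) ∈ E(G2) ✓
  (5,6) → (φ(5),φ(6)) = (1,2) ∈ E(G2) ✓
All 11 edges of G1 map to edges of G2, and |E(G1)| = |E(G2)| = 11, so φ is a bijection on edges as well as vertices. Hence G1 ≅ G2.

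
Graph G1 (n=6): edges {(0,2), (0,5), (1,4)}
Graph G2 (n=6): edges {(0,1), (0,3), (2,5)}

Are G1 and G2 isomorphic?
Yes, isomorphic

The graphs are isomorphic.
One valid mapping φ: V(G1) → V(G2): 0→0, 1→5, 2→1, 3→4, 4→2, 5→3

Verify φ preserves adjacency — for each edge of G1, its image is an edge of G2:
  (0,2) → (φ(0),φ(2)) = (0,1) ∈ E(G2) ✓
  (0,5) → (φ(0),φ(5)) = (0,3) ∈ E(G2) ✓
  (1,4) → (φ(1),φ(4)) = (2,5) ∈ E(G2) ✓
All 3 edges of G1 map to edges of G2, and |E(G1)| = |E(G2)| = 3, so φ is a bijection on edges as well as vertices. Hence G1 ≅ G2.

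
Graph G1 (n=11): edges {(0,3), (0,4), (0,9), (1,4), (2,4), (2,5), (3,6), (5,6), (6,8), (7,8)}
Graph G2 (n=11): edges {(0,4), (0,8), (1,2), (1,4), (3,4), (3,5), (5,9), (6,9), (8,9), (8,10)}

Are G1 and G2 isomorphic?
Yes, isomorphic

The graphs are isomorphic.
One valid mapping φ: V(G1) → V(G2): 0→8, 1→6, 2→5, 3→0, 4→9, 5→3, 6→4, 7→2, 8→1, 9→10, 10→7

Verify φ preserves adjacency — for each edge of G1, its image is an edge of G2:
  (0,3) → (φ(0),φ(3)) = (0,8) ∈ E(G2) ✓
  (0,4) → (φ(0),φ(4)) = (8,9) ∈ E(G2) ✓
  (0,9) → (φ(0),φ(9)) = (8,10) ∈ E(G2) ✓
  (1,4) → (φ(1),φ(4)) = (6,9) ∈ E(G2) ✓
  (2,4) → (φ(2),φ(4)) = (5,9) ∈ E(G2) ✓
  (2,5) → (φ(2),φ(5)) = (3,5) ∈ E(G2) ✓
  (3,6) → (φ(3),φ(6)) = (0,4) ∈ E(G2) ✓
  (5,6) → (φ(5),φ(6)) = (3,4) ∈ E(G2) ✓
  (6,8) → (φ(6),φ(8)) = (1,4) ∈ E(G2) ✓
  (7,8) → (φ(7),φ(8)) = (1,2) ∈ E(G2) ✓
All 10 edges of G1 map to edges of G2, and |E(G1)| = |E(G2)| = 10, so φ is a bijection on edges as well as vertices. Hence G1 ≅ G2.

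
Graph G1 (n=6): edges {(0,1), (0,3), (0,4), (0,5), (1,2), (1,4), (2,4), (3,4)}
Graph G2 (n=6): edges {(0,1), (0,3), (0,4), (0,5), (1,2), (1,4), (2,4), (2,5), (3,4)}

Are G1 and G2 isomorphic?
No, not isomorphic

The graphs are NOT isomorphic.

Counting edges: G1 has 8 edge(s); G2 has 9 edge(s).
Edge count is an isomorphism invariant (a bijection on vertices induces a bijection on edges), so differing edge counts rule out isomorphism.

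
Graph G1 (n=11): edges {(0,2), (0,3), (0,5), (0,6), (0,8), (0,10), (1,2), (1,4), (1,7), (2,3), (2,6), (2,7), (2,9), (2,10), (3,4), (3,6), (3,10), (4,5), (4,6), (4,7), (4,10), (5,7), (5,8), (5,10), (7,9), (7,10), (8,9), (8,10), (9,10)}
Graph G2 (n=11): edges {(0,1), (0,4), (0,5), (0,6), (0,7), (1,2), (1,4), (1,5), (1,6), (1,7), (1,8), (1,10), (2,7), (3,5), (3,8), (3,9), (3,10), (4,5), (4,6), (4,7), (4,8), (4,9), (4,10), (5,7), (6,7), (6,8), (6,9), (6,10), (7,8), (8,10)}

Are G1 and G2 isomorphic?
No, not isomorphic

The graphs are NOT isomorphic.

Degrees in G1: deg(0)=6, deg(1)=3, deg(2)=7, deg(3)=5, deg(4)=6, deg(5)=5, deg(6)=4, deg(7)=6, deg(8)=4, deg(9)=4, deg(10)=8.
Sorted degree sequence of G1: [8, 7, 6, 6, 6, 5, 5, 4, 4, 4, 3].
Degrees in G2: deg(0)=5, deg(1)=8, deg(2)=2, deg(3)=4, deg(4)=8, deg(5)=5, deg(6)=7, deg(7)=7, deg(8)=6, deg(9)=3, deg(10)=5.
Sorted degree sequence of G2: [8, 8, 7, 7, 6, 5, 5, 5, 4, 3, 2].
The (sorted) degree sequence is an isomorphism invariant, so since G1 and G2 have different degree sequences they cannot be isomorphic.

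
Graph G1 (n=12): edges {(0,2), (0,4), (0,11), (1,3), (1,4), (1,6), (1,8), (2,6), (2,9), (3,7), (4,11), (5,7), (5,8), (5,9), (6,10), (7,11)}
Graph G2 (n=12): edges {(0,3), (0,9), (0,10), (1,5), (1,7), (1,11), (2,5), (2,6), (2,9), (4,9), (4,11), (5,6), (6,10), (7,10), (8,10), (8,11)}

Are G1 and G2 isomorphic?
Yes, isomorphic

The graphs are isomorphic.
One valid mapping φ: V(G1) → V(G2): 0→2, 1→10, 2→9, 3→7, 4→6, 5→11, 6→0, 7→1, 8→8, 9→4, 10→3, 11→5

Verify φ preserves adjacency — for each edge of G1, its image is an edge of G2:
  (0,2) → (φ(0),φ(2)) = (2,9) ∈ E(G2) ✓
  (0,4) → (φ(0),φ(4)) = (2,6) ∈ E(G2) ✓
  (0,11) → (φ(0),φ(11)) = (2,5) ∈ E(G2) ✓
  (1,3) → (φ(1),φ(3)) = (7,10) ∈ E(G2) ✓
  (1,4) → (φ(1),φ(4)) = (6,10) ∈ E(G2) ✓
  (1,6) → (φ(1),φ(6)) = (0,10) ∈ E(G2) ✓
  (1,8) → (φ(1),φ(8)) = (8,10) ∈ E(G2) ✓
  (2,6) → (φ(2),φ(6)) = (0,9) ∈ E(G2) ✓
  (2,9) → (φ(2),φ(9)) = (4,9) ∈ E(G2) ✓
  (3,7) → (φ(3),φ(7)) = (1,7) ∈ E(G2) ✓
  (4,11) → (φ(4),φ(11)) = (5,6) ∈ E(G2) ✓
  (5,7) → (φ(5),φ(7)) = (1,11) ∈ E(G2) ✓
  (5,8) → (φ(5),φ(8)) = (8,11) ∈ E(G2) ✓
  (5,9) → (φ(5),φ(9)) = (4,11) ∈ E(G2) ✓
  (6,10) → (φ(6),φ(10)) = (0,3) ∈ E(G2) ✓
  (7,11) → (φ(7),φ(11)) = (1,5) ∈ E(G2) ✓
All 16 edges of G1 map to edges of G2, and |E(G1)| = |E(G2)| = 16, so φ is a bijection on edges as well as vertices. Hence G1 ≅ G2.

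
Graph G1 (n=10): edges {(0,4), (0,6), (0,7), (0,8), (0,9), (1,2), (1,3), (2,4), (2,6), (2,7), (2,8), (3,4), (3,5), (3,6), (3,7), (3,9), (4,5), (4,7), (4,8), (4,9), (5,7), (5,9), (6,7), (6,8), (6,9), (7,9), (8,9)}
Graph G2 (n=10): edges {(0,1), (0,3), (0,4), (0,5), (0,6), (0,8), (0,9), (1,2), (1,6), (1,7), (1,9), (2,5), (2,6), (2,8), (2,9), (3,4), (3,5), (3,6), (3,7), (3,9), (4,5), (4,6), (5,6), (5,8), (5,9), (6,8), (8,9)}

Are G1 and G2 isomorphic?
Yes, isomorphic

The graphs are isomorphic.
One valid mapping φ: V(G1) → V(G2): 0→8, 1→7, 2→1, 3→3, 4→6, 5→4, 6→9, 7→0, 8→2, 9→5

Verify φ preserves adjacency — for each edge of G1, its image is an edge of G2:
  (0,4) → (φ(0),φ(4)) = (6,8) ∈ E(G2) ✓
  (0,6) → (φ(0),φ(6)) = (8,9) ∈ E(G2) ✓
  (0,7) → (φ(0),φ(7)) = (0,8) ∈ E(G2) ✓
  (0,8) → (φ(0),φ(8)) = (2,8) ∈ E(G2) ✓
  (0,9) → (φ(0),φ(9)) = (5,8) ∈ E(G2) ✓
  (1,2) → (φ(1),φ(2)) = (1,7) ∈ E(G2) ✓
  (1,3) → (φ(1),φ(3)) = (3,7) ∈ E(G2) ✓
  (2,4) → (φ(2),φ(4)) = (1,6) ∈ E(G2) ✓
  (2,6) → (φ(2),φ(6)) = (1,9) ∈ E(G2) ✓
  (2,7) → (φ(2),φ(7)) = (0,1) ∈ E(G2) ✓
  (2,8) → (φ(2),φ(8)) = (1,2) ∈ E(G2) ✓
  (3,4) → (φ(3),φ(4)) = (3,6) ∈ E(G2) ✓
  (3,5) → (φ(3),φ(5)) = (3,4) ∈ E(G2) ✓
  (3,6) → (φ(3),φ(6)) = (3,9) ∈ E(G2) ✓
  (3,7) → (φ(3),φ(7)) = (0,3) ∈ E(G2) ✓
  (3,9) → (φ(3),φ(9)) = (3,5) ∈ E(G2) ✓
  (4,5) → (φ(4),φ(5)) = (4,6) ∈ E(G2) ✓
  (4,7) → (φ(4),φ(7)) = (0,6) ∈ E(G2) ✓
  (4,8) → (φ(4),φ(8)) = (2,6) ∈ E(G2) ✓
  (4,9) → (φ(4),φ(9)) = (5,6) ∈ E(G2) ✓
  (5,7) → (φ(5),φ(7)) = (0,4) ∈ E(G2) ✓
  (5,9) → (φ(5),φ(9)) = (4,5) ∈ E(G2) ✓
  (6,7) → (φ(6),φ(7)) = (0,9) ∈ E(G2) ✓
  (6,8) → (φ(6),φ(8)) = (2,9) ∈ E(G2) ✓
  (6,9) → (φ(6),φ(9)) = (5,9) ∈ E(G2) ✓
  (7,9) → (φ(7),φ(9)) = (0,5) ∈ E(G2) ✓
  (8,9) → (φ(8),φ(9)) = (2,5) ∈ E(G2) ✓
All 27 edges of G1 map to edges of G2, and |E(G1)| = |E(G2)| = 27, so φ is a bijection on edges as well as vertices. Hence G1 ≅ G2.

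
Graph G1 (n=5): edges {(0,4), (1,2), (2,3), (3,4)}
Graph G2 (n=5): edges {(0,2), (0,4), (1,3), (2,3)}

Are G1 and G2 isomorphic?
Yes, isomorphic

The graphs are isomorphic.
One valid mapping φ: V(G1) → V(G2): 0→4, 1→1, 2→3, 3→2, 4→0

Verify φ preserves adjacency — for each edge of G1, its image is an edge of G2:
  (0,4) → (φ(0),φ(4)) = (0,4) ∈ E(G2) ✓
  (1,2) → (φ(1),φ(2)) = (1,3) ∈ E(G2) ✓
  (2,3) → (φ(2),φ(3)) = (2,3) ∈ E(G2) ✓
  (3,4) → (φ(3),φ(4)) = (0,2) ∈ E(G2) ✓
All 4 edges of G1 map to edges of G2, and |E(G1)| = |E(G2)| = 4, so φ is a bijection on edges as well as vertices. Hence G1 ≅ G2.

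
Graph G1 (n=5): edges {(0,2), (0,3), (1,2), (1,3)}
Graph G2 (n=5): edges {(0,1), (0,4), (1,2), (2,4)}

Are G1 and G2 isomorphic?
Yes, isomorphic

The graphs are isomorphic.
One valid mapping φ: V(G1) → V(G2): 0→1, 1→4, 2→0, 3→2, 4→3

Verify φ preserves adjacency — for each edge of G1, its image is an edge of G2:
  (0,2) → (φ(0),φ(2)) = (0,1) ∈ E(G2) ✓
  (0,3) → (φ(0),φ(3)) = (1,2) ∈ E(G2) ✓
  (1,2) → (φ(1),φ(2)) = (0,4) ∈ E(G2) ✓
  (1,3) → (φ(1),φ(3)) = (2,4) ∈ E(G2) ✓
All 4 edges of G1 map to edges of G2, and |E(G1)| = |E(G2)| = 4, so φ is a bijection on edges as well as vertices. Hence G1 ≅ G2.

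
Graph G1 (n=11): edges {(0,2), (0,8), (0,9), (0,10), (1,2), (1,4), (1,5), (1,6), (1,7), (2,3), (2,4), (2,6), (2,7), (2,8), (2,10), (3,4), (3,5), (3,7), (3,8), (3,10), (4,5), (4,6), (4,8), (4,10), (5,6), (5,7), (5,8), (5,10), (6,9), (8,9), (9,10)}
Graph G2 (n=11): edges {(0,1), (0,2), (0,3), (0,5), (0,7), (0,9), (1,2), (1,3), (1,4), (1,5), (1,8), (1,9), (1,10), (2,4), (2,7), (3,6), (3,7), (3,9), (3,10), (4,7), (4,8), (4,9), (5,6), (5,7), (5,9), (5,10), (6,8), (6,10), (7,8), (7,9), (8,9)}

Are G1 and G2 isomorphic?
Yes, isomorphic

The graphs are isomorphic.
One valid mapping φ: V(G1) → V(G2): 0→10, 1→4, 2→1, 3→0, 4→9, 5→7, 6→8, 7→2, 8→5, 9→6, 10→3

Verify φ preserves adjacency — for each edge of G1, its image is an edge of G2:
  (0,2) → (φ(0),φ(2)) = (1,10) ∈ E(G2) ✓
  (0,8) → (φ(0),φ(8)) = (5,10) ∈ E(G2) ✓
  (0,9) → (φ(0),φ(9)) = (6,10) ∈ E(G2) ✓
  (0,10) → (φ(0),φ(10)) = (3,10) ∈ E(G2) ✓
  (1,2) → (φ(1),φ(2)) = (1,4) ∈ E(G2) ✓
  (1,4) → (φ(1),φ(4)) = (4,9) ∈ E(G2) ✓
  (1,5) → (φ(1),φ(5)) = (4,7) ∈ E(G2) ✓
  (1,6) → (φ(1),φ(6)) = (4,8) ∈ E(G2) ✓
  (1,7) → (φ(1),φ(7)) = (2,4) ∈ E(G2) ✓
  (2,3) → (φ(2),φ(3)) = (0,1) ∈ E(G2) ✓
  (2,4) → (φ(2),φ(4)) = (1,9) ∈ E(G2) ✓
  (2,6) → (φ(2),φ(6)) = (1,8) ∈ E(G2) ✓
  (2,7) → (φ(2),φ(7)) = (1,2) ∈ E(G2) ✓
  (2,8) → (φ(2),φ(8)) = (1,5) ∈ E(G2) ✓
  (2,10) → (φ(2),φ(10)) = (1,3) ∈ E(G2) ✓
  (3,4) → (φ(3),φ(4)) = (0,9) ∈ E(G2) ✓
  (3,5) → (φ(3),φ(5)) = (0,7) ∈ E(G2) ✓
  (3,7) → (φ(3),φ(7)) = (0,2) ∈ E(G2) ✓
  (3,8) → (φ(3),φ(8)) = (0,5) ∈ E(G2) ✓
  (3,10) → (φ(3),φ(10)) = (0,3) ∈ E(G2) ✓
  (4,5) → (φ(4),φ(5)) = (7,9) ∈ E(G2) ✓
  (4,6) → (φ(4),φ(6)) = (8,9) ∈ E(G2) ✓
  (4,8) → (φ(4),φ(8)) = (5,9) ∈ E(G2) ✓
  (4,10) → (φ(4),φ(10)) = (3,9) ∈ E(G2) ✓
  (5,6) → (φ(5),φ(6)) = (7,8) ∈ E(G2) ✓
  (5,7) → (φ(5),φ(7)) = (2,7) ∈ E(G2) ✓
  (5,8) → (φ(5),φ(8)) = (5,7) ∈ E(G2) ✓
  (5,10) → (φ(5),φ(10)) = (3,7) ∈ E(G2) ✓
  (6,9) → (φ(6),φ(9)) = (6,8) ∈ E(G2) ✓
  (8,9) → (φ(8),φ(9)) = (5,6) ∈ E(G2) ✓
  (9,10) → (φ(9),φ(10)) = (3,6) ∈ E(G2) ✓
All 31 edges of G1 map to edges of G2, and |E(G1)| = |E(G2)| = 31, so φ is a bijection on edges as well as vertices. Hence G1 ≅ G2.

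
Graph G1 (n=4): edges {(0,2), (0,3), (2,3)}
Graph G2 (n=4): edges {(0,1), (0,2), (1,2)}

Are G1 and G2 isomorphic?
Yes, isomorphic

The graphs are isomorphic.
One valid mapping φ: V(G1) → V(G2): 0→2, 1→3, 2→1, 3→0

Verify φ preserves adjacency — for each edge of G1, its image is an edge of G2:
  (0,2) → (φ(0),φ(2)) = (1,2) ∈ E(G2) ✓
  (0,3) → (φ(0),φ(3)) = (0,2) ∈ E(G2) ✓
  (2,3) → (φ(2),φ(3)) = (0,1) ∈ E(G2) ✓
All 3 edges of G1 map to edges of G2, and |E(G1)| = |E(G2)| = 3, so φ is a bijection on edges as well as vertices. Hence G1 ≅ G2.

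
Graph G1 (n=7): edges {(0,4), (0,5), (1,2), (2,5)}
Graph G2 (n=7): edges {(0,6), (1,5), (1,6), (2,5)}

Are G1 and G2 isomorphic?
Yes, isomorphic

The graphs are isomorphic.
One valid mapping φ: V(G1) → V(G2): 0→5, 1→0, 2→6, 3→3, 4→2, 5→1, 6→4

Verify φ preserves adjacency — for each edge of G1, its image is an edge of G2:
  (0,4) → (φ(0),φ(4)) = (2,5) ∈ E(G2) ✓
  (0,5) → (φ(0),φ(5)) = (1,5) ∈ E(G2) ✓
  (1,2) → (φ(1),φ(2)) = (0,6) ∈ E(G2) ✓
  (2,5) → (φ(2),φ(5)) = (1,6) ∈ E(G2) ✓
All 4 edges of G1 map to edges of G2, and |E(G1)| = |E(G2)| = 4, so φ is a bijection on edges as well as vertices. Hence G1 ≅ G2.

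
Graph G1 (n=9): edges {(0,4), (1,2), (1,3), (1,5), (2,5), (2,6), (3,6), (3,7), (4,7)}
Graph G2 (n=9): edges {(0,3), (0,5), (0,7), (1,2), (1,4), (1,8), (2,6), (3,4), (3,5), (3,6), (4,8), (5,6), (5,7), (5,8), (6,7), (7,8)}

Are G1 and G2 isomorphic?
No, not isomorphic

The graphs are NOT isomorphic.

Counting triangles (3-cliques): G1 has 1, G2 has 6.
Triangle count is an isomorphism invariant, so differing triangle counts rule out isomorphism.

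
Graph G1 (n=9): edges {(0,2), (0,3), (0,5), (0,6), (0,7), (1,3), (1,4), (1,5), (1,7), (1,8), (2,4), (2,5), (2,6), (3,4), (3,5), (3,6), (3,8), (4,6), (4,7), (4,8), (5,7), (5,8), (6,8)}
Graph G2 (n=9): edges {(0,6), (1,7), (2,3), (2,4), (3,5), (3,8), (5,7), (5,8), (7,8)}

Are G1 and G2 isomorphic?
No, not isomorphic

The graphs are NOT isomorphic.

Connected components of G1: 1 component(s) with vertex sets [[0, 1, 2, 3, 4, 5, 6, 7, 8]], sizes [9].
Connected components of G2: 2 component(s) with vertex sets [[0, 6], [1, 2, 3, 4, 5, 7, 8]], sizes [2, 7].
The number of connected components (and the multiset of component sizes) is an isomorphism invariant — an isomorphism maps each component of G1 bijectively onto a component of G2. Since G1 has 1 component(s) and G2 has 2, they cannot be isomorphic.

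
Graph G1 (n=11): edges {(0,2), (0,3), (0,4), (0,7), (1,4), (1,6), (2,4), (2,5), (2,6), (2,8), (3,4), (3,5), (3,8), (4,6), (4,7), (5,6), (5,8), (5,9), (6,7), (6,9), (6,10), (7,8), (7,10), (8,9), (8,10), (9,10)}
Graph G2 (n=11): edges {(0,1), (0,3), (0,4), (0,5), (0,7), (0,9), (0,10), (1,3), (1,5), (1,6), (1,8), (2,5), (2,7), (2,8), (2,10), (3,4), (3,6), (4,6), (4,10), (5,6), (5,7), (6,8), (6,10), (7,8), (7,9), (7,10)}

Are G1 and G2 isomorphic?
Yes, isomorphic

The graphs are isomorphic.
One valid mapping φ: V(G1) → V(G2): 0→2, 1→9, 2→5, 3→8, 4→7, 5→1, 6→0, 7→10, 8→6, 9→3, 10→4

Verify φ preserves adjacency — for each edge of G1, its image is an edge of G2:
  (0,2) → (φ(0),φ(2)) = (2,5) ∈ E(G2) ✓
  (0,3) → (φ(0),φ(3)) = (2,8) ∈ E(G2) ✓
  (0,4) → (φ(0),φ(4)) = (2,7) ∈ E(G2) ✓
  (0,7) → (φ(0),φ(7)) = (2,10) ∈ E(G2) ✓
  (1,4) → (φ(1),φ(4)) = (7,9) ∈ E(G2) ✓
  (1,6) → (φ(1),φ(6)) = (0,9) ∈ E(G2) ✓
  (2,4) → (φ(2),φ(4)) = (5,7) ∈ E(G2) ✓
  (2,5) → (φ(2),φ(5)) = (1,5) ∈ E(G2) ✓
  (2,6) → (φ(2),φ(6)) = (0,5) ∈ E(G2) ✓
  (2,8) → (φ(2),φ(8)) = (5,6) ∈ E(G2) ✓
  (3,4) → (φ(3),φ(4)) = (7,8) ∈ E(G2) ✓
  (3,5) → (φ(3),φ(5)) = (1,8) ∈ E(G2) ✓
  (3,8) → (φ(3),φ(8)) = (6,8) ∈ E(G2) ✓
  (4,6) → (φ(4),φ(6)) = (0,7) ∈ E(G2) ✓
  (4,7) → (φ(4),φ(7)) = (7,10) ∈ E(G2) ✓
  (5,6) → (φ(5),φ(6)) = (0,1) ∈ E(G2) ✓
  (5,8) → (φ(5),φ(8)) = (1,6) ∈ E(G2) ✓
  (5,9) → (φ(5),φ(9)) = (1,3) ∈ E(G2) ✓
  (6,7) → (φ(6),φ(7)) = (0,10) ∈ E(G2) ✓
  (6,9) → (φ(6),φ(9)) = (0,3) ∈ E(G2) ✓
  (6,10) → (φ(6),φ(10)) = (0,4) ∈ E(G2) ✓
  (7,8) → (φ(7),φ(8)) = (6,10) ∈ E(G2) ✓
  (7,10) → (φ(7),φ(10)) = (4,10) ∈ E(G2) ✓
  (8,9) → (φ(8),φ(9)) = (3,6) ∈ E(G2) ✓
  (8,10) → (φ(8),φ(10)) = (4,6) ∈ E(G2) ✓
  (9,10) → (φ(9),φ(10)) = (3,4) ∈ E(G2) ✓
All 26 edges of G1 map to edges of G2, and |E(G1)| = |E(G2)| = 26, so φ is a bijection on edges as well as vertices. Hence G1 ≅ G2.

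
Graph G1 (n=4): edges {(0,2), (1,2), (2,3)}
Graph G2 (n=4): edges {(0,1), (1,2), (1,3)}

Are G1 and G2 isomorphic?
Yes, isomorphic

The graphs are isomorphic.
One valid mapping φ: V(G1) → V(G2): 0→2, 1→0, 2→1, 3→3

Verify φ preserves adjacency — for each edge of G1, its image is an edge of G2:
  (0,2) → (φ(0),φ(2)) = (1,2) ∈ E(G2) ✓
  (1,2) → (φ(1),φ(2)) = (0,1) ∈ E(G2) ✓
  (2,3) → (φ(2),φ(3)) = (1,3) ∈ E(G2) ✓
All 3 edges of G1 map to edges of G2, and |E(G1)| = |E(G2)| = 3, so φ is a bijection on edges as well as vertices. Hence G1 ≅ G2.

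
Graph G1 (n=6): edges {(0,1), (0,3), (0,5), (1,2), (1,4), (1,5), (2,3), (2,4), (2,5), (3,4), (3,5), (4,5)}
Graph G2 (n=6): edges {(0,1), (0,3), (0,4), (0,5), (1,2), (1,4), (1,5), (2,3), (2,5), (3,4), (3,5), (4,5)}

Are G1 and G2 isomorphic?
Yes, isomorphic

The graphs are isomorphic.
One valid mapping φ: V(G1) → V(G2): 0→2, 1→3, 2→0, 3→1, 4→4, 5→5

Verify φ preserves adjacency — for each edge of G1, its image is an edge of G2:
  (0,1) → (φ(0),φ(1)) = (2,3) ∈ E(G2) ✓
  (0,3) → (φ(0),φ(3)) = (1,2) ∈ E(G2) ✓
  (0,5) → (φ(0),φ(5)) = (2,5) ∈ E(G2) ✓
  (1,2) → (φ(1),φ(2)) = (0,3) ∈ E(G2) ✓
  (1,4) → (φ(1),φ(4)) = (3,4) ∈ E(G2) ✓
  (1,5) → (φ(1),φ(5)) = (3,5) ∈ E(G2) ✓
  (2,3) → (φ(2),φ(3)) = (0,1) ∈ E(G2) ✓
  (2,4) → (φ(2),φ(4)) = (0,4) ∈ E(G2) ✓
  (2,5) → (φ(2),φ(5)) = (0,5) ∈ E(G2) ✓
  (3,4) → (φ(3),φ(4)) = (1,4) ∈ E(G2) ✓
  (3,5) → (φ(3),φ(5)) = (1,5) ∈ E(G2) ✓
  (4,5) → (φ(4),φ(5)) = (4,5) ∈ E(G2) ✓
All 12 edges of G1 map to edges of G2, and |E(G1)| = |E(G2)| = 12, so φ is a bijection on edges as well as vertices. Hence G1 ≅ G2.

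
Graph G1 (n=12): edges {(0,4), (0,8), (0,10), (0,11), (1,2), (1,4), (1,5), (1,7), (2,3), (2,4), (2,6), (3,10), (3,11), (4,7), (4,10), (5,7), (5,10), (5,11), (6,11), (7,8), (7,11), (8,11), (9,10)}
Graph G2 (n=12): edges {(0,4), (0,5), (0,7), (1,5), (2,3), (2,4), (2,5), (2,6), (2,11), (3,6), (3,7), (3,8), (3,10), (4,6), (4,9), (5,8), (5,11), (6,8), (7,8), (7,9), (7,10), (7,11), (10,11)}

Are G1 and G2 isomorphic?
Yes, isomorphic

The graphs are isomorphic.
One valid mapping φ: V(G1) → V(G2): 0→11, 1→6, 2→4, 3→0, 4→2, 5→8, 6→9, 7→3, 8→10, 9→1, 10→5, 11→7

Verify φ preserves adjacency — for each edge of G1, its image is an edge of G2:
  (0,4) → (φ(0),φ(4)) = (2,11) ∈ E(G2) ✓
  (0,8) → (φ(0),φ(8)) = (10,11) ∈ E(G2) ✓
  (0,10) → (φ(0),φ(10)) = (5,11) ∈ E(G2) ✓
  (0,11) → (φ(0),φ(11)) = (7,11) ∈ E(G2) ✓
  (1,2) → (φ(1),φ(2)) = (4,6) ∈ E(G2) ✓
  (1,4) → (φ(1),φ(4)) = (2,6) ∈ E(G2) ✓
  (1,5) → (φ(1),φ(5)) = (6,8) ∈ E(G2) ✓
  (1,7) → (φ(1),φ(7)) = (3,6) ∈ E(G2) ✓
  (2,3) → (φ(2),φ(3)) = (0,4) ∈ E(G2) ✓
  (2,4) → (φ(2),φ(4)) = (2,4) ∈ E(G2) ✓
  (2,6) → (φ(2),φ(6)) = (4,9) ∈ E(G2) ✓
  (3,10) → (φ(3),φ(10)) = (0,5) ∈ E(G2) ✓
  (3,11) → (φ(3),φ(11)) = (0,7) ∈ E(G2) ✓
  (4,7) → (φ(4),φ(7)) = (2,3) ∈ E(G2) ✓
  (4,10) → (φ(4),φ(10)) = (2,5) ∈ E(G2) ✓
  (5,7) → (φ(5),φ(7)) = (3,8) ∈ E(G2) ✓
  (5,10) → (φ(5),φ(10)) = (5,8) ∈ E(G2) ✓
  (5,11) → (φ(5),φ(11)) = (7,8) ∈ E(G2) ✓
  (6,11) → (φ(6),φ(11)) = (7,9) ∈ E(G2) ✓
  (7,8) → (φ(7),φ(8)) = (3,10) ∈ E(G2) ✓
  (7,11) → (φ(7),φ(11)) = (3,7) ∈ E(G2) ✓
  (8,11) → (φ(8),φ(11)) = (7,10) ∈ E(G2) ✓
  (9,10) → (φ(9),φ(10)) = (1,5) ∈ E(G2) ✓
All 23 edges of G1 map to edges of G2, and |E(G1)| = |E(G2)| = 23, so φ is a bijection on edges as well as vertices. Hence G1 ≅ G2.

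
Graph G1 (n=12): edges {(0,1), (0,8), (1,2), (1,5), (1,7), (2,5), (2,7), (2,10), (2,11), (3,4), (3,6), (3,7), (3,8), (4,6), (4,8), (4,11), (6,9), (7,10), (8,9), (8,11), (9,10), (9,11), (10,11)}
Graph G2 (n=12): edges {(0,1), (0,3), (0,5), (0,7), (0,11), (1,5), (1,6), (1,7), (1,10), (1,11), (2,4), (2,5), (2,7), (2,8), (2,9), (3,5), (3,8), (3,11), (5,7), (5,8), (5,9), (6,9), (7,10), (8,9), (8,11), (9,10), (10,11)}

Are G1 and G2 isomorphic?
No, not isomorphic

The graphs are NOT isomorphic.

Degrees in G1: deg(0)=2, deg(1)=4, deg(2)=5, deg(3)=4, deg(4)=4, deg(5)=2, deg(6)=3, deg(7)=4, deg(8)=5, deg(9)=4, deg(10)=4, deg(11)=5.
Sorted degree sequence of G1: [5, 5, 5, 4, 4, 4, 4, 4, 4, 3, 2, 2].
Degrees in G2: deg(0)=5, deg(1)=6, deg(2)=5, deg(3)=4, deg(4)=1, deg(5)=7, deg(6)=2, deg(7)=5, deg(8)=5, deg(9)=5, deg(10)=4, deg(11)=5.
Sorted degree sequence of G2: [7, 6, 5, 5, 5, 5, 5, 5, 4, 4, 2, 1].
The (sorted) degree sequence is an isomorphism invariant, so since G1 and G2 have different degree sequences they cannot be isomorphic.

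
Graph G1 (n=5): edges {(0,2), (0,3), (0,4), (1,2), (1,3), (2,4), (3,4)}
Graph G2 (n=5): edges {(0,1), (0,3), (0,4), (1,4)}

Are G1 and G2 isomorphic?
No, not isomorphic

The graphs are NOT isomorphic.

Degrees in G1: deg(0)=3, deg(1)=2, deg(2)=3, deg(3)=3, deg(4)=3.
Sorted degree sequence of G1: [3, 3, 3, 3, 2].
Degrees in G2: deg(0)=3, deg(1)=2, deg(2)=0, deg(3)=1, deg(4)=2.
Sorted degree sequence of G2: [3, 2, 2, 1, 0].
The (sorted) degree sequence is an isomorphism invariant, so since G1 and G2 have different degree sequences they cannot be isomorphic.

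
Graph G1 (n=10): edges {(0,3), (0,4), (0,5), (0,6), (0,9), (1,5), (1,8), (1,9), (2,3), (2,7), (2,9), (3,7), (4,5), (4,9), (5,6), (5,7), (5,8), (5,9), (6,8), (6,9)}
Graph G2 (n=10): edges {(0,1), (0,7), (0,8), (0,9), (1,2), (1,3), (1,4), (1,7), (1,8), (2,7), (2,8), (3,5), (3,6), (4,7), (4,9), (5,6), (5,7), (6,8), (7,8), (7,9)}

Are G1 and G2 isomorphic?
Yes, isomorphic

The graphs are isomorphic.
One valid mapping φ: V(G1) → V(G2): 0→8, 1→4, 2→3, 3→6, 4→2, 5→7, 6→0, 7→5, 8→9, 9→1

Verify φ preserves adjacency — for each edge of G1, its image is an edge of G2:
  (0,3) → (φ(0),φ(3)) = (6,8) ∈ E(G2) ✓
  (0,4) → (φ(0),φ(4)) = (2,8) ∈ E(G2) ✓
  (0,5) → (φ(0),φ(5)) = (7,8) ∈ E(G2) ✓
  (0,6) → (φ(0),φ(6)) = (0,8) ∈ E(G2) ✓
  (0,9) → (φ(0),φ(9)) = (1,8) ∈ E(G2) ✓
  (1,5) → (φ(1),φ(5)) = (4,7) ∈ E(G2) ✓
  (1,8) → (φ(1),φ(8)) = (4,9) ∈ E(G2) ✓
  (1,9) → (φ(1),φ(9)) = (1,4) ∈ E(G2) ✓
  (2,3) → (φ(2),φ(3)) = (3,6) ∈ E(G2) ✓
  (2,7) → (φ(2),φ(7)) = (3,5) ∈ E(G2) ✓
  (2,9) → (φ(2),φ(9)) = (1,3) ∈ E(G2) ✓
  (3,7) → (φ(3),φ(7)) = (5,6) ∈ E(G2) ✓
  (4,5) → (φ(4),φ(5)) = (2,7) ∈ E(G2) ✓
  (4,9) → (φ(4),φ(9)) = (1,2) ∈ E(G2) ✓
  (5,6) → (φ(5),φ(6)) = (0,7) ∈ E(G2) ✓
  (5,7) → (φ(5),φ(7)) = (5,7) ∈ E(G2) ✓
  (5,8) → (φ(5),φ(8)) = (7,9) ∈ E(G2) ✓
  (5,9) → (φ(5),φ(9)) = (1,7) ∈ E(G2) ✓
  (6,8) → (φ(6),φ(8)) = (0,9) ∈ E(G2) ✓
  (6,9) → (φ(6),φ(9)) = (0,1) ∈ E(G2) ✓
All 20 edges of G1 map to edges of G2, and |E(G1)| = |E(G2)| = 20, so φ is a bijection on edges as well as vertices. Hence G1 ≅ G2.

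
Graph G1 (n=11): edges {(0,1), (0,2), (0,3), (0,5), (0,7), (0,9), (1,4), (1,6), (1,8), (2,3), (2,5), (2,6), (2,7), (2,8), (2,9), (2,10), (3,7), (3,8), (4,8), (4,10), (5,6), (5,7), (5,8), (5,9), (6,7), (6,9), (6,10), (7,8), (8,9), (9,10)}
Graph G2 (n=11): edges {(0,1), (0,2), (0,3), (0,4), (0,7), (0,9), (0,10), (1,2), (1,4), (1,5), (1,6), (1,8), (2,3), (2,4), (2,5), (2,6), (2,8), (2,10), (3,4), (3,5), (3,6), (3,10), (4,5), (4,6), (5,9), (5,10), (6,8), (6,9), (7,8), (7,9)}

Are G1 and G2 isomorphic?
Yes, isomorphic

The graphs are isomorphic.
One valid mapping φ: V(G1) → V(G2): 0→5, 1→9, 2→2, 3→10, 4→7, 5→4, 6→6, 7→3, 8→0, 9→1, 10→8

Verify φ preserves adjacency — for each edge of G1, its image is an edge of G2:
  (0,1) → (φ(0),φ(1)) = (5,9) ∈ E(G2) ✓
  (0,2) → (φ(0),φ(2)) = (2,5) ∈ E(G2) ✓
  (0,3) → (φ(0),φ(3)) = (5,10) ∈ E(G2) ✓
  (0,5) → (φ(0),φ(5)) = (4,5) ∈ E(G2) ✓
  (0,7) → (φ(0),φ(7)) = (3,5) ∈ E(G2) ✓
  (0,9) → (φ(0),φ(9)) = (1,5) ∈ E(G2) ✓
  (1,4) → (φ(1),φ(4)) = (7,9) ∈ E(G2) ✓
  (1,6) → (φ(1),φ(6)) = (6,9) ∈ E(G2) ✓
  (1,8) → (φ(1),φ(8)) = (0,9) ∈ E(G2) ✓
  (2,3) → (φ(2),φ(3)) = (2,10) ∈ E(G2) ✓
  (2,5) → (φ(2),φ(5)) = (2,4) ∈ E(G2) ✓
  (2,6) → (φ(2),φ(6)) = (2,6) ∈ E(G2) ✓
  (2,7) → (φ(2),φ(7)) = (2,3) ∈ E(G2) ✓
  (2,8) → (φ(2),φ(8)) = (0,2) ∈ E(G2) ✓
  (2,9) → (φ(2),φ(9)) = (1,2) ∈ E(G2) ✓
  (2,10) → (φ(2),φ(10)) = (2,8) ∈ E(G2) ✓
  (3,7) → (φ(3),φ(7)) = (3,10) ∈ E(G2) ✓
  (3,8) → (φ(3),φ(8)) = (0,10) ∈ E(G2) ✓
  (4,8) → (φ(4),φ(8)) = (0,7) ∈ E(G2) ✓
  (4,10) → (φ(4),φ(10)) = (7,8) ∈ E(G2) ✓
  (5,6) → (φ(5),φ(6)) = (4,6) ∈ E(G2) ✓
  (5,7) → (φ(5),φ(7)) = (3,4) ∈ E(G2) ✓
  (5,8) → (φ(5),φ(8)) = (0,4) ∈ E(G2) ✓
  (5,9) → (φ(5),φ(9)) = (1,4) ∈ E(G2) ✓
  (6,7) → (φ(6),φ(7)) = (3,6) ∈ E(G2) ✓
  (6,9) → (φ(6),φ(9)) = (1,6) ∈ E(G2) ✓
  (6,10) → (φ(6),φ(10)) = (6,8) ∈ E(G2) ✓
  (7,8) → (φ(7),φ(8)) = (0,3) ∈ E(G2) ✓
  (8,9) → (φ(8),φ(9)) = (0,1) ∈ E(G2) ✓
  (9,10) → (φ(9),φ(10)) = (1,8) ∈ E(G2) ✓
All 30 edges of G1 map to edges of G2, and |E(G1)| = |E(G2)| = 30, so φ is a bijection on edges as well as vertices. Hence G1 ≅ G2.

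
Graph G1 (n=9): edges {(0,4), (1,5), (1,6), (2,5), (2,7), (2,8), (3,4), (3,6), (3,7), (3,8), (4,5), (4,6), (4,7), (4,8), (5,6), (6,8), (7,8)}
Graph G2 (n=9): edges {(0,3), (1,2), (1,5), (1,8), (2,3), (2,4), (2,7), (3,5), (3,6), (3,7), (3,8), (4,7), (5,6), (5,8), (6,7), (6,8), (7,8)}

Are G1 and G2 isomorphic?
Yes, isomorphic

The graphs are isomorphic.
One valid mapping φ: V(G1) → V(G2): 0→0, 1→4, 2→1, 3→6, 4→3, 5→2, 6→7, 7→5, 8→8

Verify φ preserves adjacency — for each edge of G1, its image is an edge of G2:
  (0,4) → (φ(0),φ(4)) = (0,3) ∈ E(G2) ✓
  (1,5) → (φ(1),φ(5)) = (2,4) ∈ E(G2) ✓
  (1,6) → (φ(1),φ(6)) = (4,7) ∈ E(G2) ✓
  (2,5) → (φ(2),φ(5)) = (1,2) ∈ E(G2) ✓
  (2,7) → (φ(2),φ(7)) = (1,5) ∈ E(G2) ✓
  (2,8) → (φ(2),φ(8)) = (1,8) ∈ E(G2) ✓
  (3,4) → (φ(3),φ(4)) = (3,6) ∈ E(G2) ✓
  (3,6) → (φ(3),φ(6)) = (6,7) ∈ E(G2) ✓
  (3,7) → (φ(3),φ(7)) = (5,6) ∈ E(G2) ✓
  (3,8) → (φ(3),φ(8)) = (6,8) ∈ E(G2) ✓
  (4,5) → (φ(4),φ(5)) = (2,3) ∈ E(G2) ✓
  (4,6) → (φ(4),φ(6)) = (3,7) ∈ E(G2) ✓
  (4,7) → (φ(4),φ(7)) = (3,5) ∈ E(G2) ✓
  (4,8) → (φ(4),φ(8)) = (3,8) ∈ E(G2) ✓
  (5,6) → (φ(5),φ(6)) = (2,7) ∈ E(G2) ✓
  (6,8) → (φ(6),φ(8)) = (7,8) ∈ E(G2) ✓
  (7,8) → (φ(7),φ(8)) = (5,8) ∈ E(G2) ✓
All 17 edges of G1 map to edges of G2, and |E(G1)| = |E(G2)| = 17, so φ is a bijection on edges as well as vertices. Hence G1 ≅ G2.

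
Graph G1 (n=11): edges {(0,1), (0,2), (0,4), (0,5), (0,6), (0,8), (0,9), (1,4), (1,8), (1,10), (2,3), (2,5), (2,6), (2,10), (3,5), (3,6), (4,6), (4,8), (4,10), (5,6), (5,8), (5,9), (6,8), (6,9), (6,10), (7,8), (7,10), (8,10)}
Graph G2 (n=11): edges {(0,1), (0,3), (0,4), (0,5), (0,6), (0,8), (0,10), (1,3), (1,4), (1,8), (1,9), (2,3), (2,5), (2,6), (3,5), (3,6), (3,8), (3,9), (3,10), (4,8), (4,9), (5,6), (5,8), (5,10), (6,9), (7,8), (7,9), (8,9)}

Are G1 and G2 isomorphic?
Yes, isomorphic

The graphs are isomorphic.
One valid mapping φ: V(G1) → V(G2): 0→0, 1→4, 2→6, 3→2, 4→1, 5→5, 6→3, 7→7, 8→8, 9→10, 10→9

Verify φ preserves adjacency — for each edge of G1, its image is an edge of G2:
  (0,1) → (φ(0),φ(1)) = (0,4) ∈ E(G2) ✓
  (0,2) → (φ(0),φ(2)) = (0,6) ∈ E(G2) ✓
  (0,4) → (φ(0),φ(4)) = (0,1) ∈ E(G2) ✓
  (0,5) → (φ(0),φ(5)) = (0,5) ∈ E(G2) ✓
  (0,6) → (φ(0),φ(6)) = (0,3) ∈ E(G2) ✓
  (0,8) → (φ(0),φ(8)) = (0,8) ∈ E(G2) ✓
  (0,9) → (φ(0),φ(9)) = (0,10) ∈ E(G2) ✓
  (1,4) → (φ(1),φ(4)) = (1,4) ∈ E(G2) ✓
  (1,8) → (φ(1),φ(8)) = (4,8) ∈ E(G2) ✓
  (1,10) → (φ(1),φ(10)) = (4,9) ∈ E(G2) ✓
  (2,3) → (φ(2),φ(3)) = (2,6) ∈ E(G2) ✓
  (2,5) → (φ(2),φ(5)) = (5,6) ∈ E(G2) ✓
  (2,6) → (φ(2),φ(6)) = (3,6) ∈ E(G2) ✓
  (2,10) → (φ(2),φ(10)) = (6,9) ∈ E(G2) ✓
  (3,5) → (φ(3),φ(5)) = (2,5) ∈ E(G2) ✓
  (3,6) → (φ(3),φ(6)) = (2,3) ∈ E(G2) ✓
  (4,6) → (φ(4),φ(6)) = (1,3) ∈ E(G2) ✓
  (4,8) → (φ(4),φ(8)) = (1,8) ∈ E(G2) ✓
  (4,10) → (φ(4),φ(10)) = (1,9) ∈ E(G2) ✓
  (5,6) → (φ(5),φ(6)) = (3,5) ∈ E(G2) ✓
  (5,8) → (φ(5),φ(8)) = (5,8) ∈ E(G2) ✓
  (5,9) → (φ(5),φ(9)) = (5,10) ∈ E(G2) ✓
  (6,8) → (φ(6),φ(8)) = (3,8) ∈ E(G2) ✓
  (6,9) → (φ(6),φ(9)) = (3,10) ∈ E(G2) ✓
  (6,10) → (φ(6),φ(10)) = (3,9) ∈ E(G2) ✓
  (7,8) → (φ(7),φ(8)) = (7,8) ∈ E(G2) ✓
  (7,10) → (φ(7),φ(10)) = (7,9) ∈ E(G2) ✓
  (8,10) → (φ(8),φ(10)) = (8,9) ∈ E(G2) ✓
All 28 edges of G1 map to edges of G2, and |E(G1)| = |E(G2)| = 28, so φ is a bijection on edges as well as vertices. Hence G1 ≅ G2.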